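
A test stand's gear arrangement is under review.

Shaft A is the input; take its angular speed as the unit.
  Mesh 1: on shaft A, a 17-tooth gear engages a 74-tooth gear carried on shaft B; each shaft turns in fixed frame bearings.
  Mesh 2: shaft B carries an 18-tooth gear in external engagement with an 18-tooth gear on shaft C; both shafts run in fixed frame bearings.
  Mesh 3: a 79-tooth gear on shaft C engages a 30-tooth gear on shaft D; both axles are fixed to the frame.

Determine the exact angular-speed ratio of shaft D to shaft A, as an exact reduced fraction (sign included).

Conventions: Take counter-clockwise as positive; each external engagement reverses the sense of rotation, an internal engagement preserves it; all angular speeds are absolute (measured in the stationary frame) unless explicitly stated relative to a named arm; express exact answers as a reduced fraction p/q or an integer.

-1343/2220

class = fixed-axis compound train [3 meshes; 3 ratios multiply, 3 sense flips]
mesh 1 [17T→74T]: running ratio 17/74, sense −
mesh 2 [18T→18T]: running ratio 17/74, sense +
mesh 3 [79T→30T]: running ratio 1343/2220, sense −
ω_out/ω_in = -1343/2220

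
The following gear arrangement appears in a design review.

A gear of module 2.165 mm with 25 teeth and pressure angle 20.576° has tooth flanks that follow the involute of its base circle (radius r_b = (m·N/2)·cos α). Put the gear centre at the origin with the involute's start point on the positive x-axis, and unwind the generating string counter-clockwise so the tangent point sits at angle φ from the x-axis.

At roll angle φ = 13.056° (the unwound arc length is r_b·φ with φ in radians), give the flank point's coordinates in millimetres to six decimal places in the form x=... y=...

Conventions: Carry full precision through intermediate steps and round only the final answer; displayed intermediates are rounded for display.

class = single-mesh tooth geometry [base-circle involute, m = 2.165, 25T]
pitch radius r_p = m·N/2 = 2.165·25/2 = 27.062500
base radius r_b = r_p·cos α = 27.062500·cos 20.576° = 25.336097
roll angle φ = 13.056° = 0.22787019 rad
x = r_b·(cos φ + φ·sin φ) = 25.985369
y = r_b·(sin φ − φ·cos φ) = 0.099409

x=25.985369 y=0.099409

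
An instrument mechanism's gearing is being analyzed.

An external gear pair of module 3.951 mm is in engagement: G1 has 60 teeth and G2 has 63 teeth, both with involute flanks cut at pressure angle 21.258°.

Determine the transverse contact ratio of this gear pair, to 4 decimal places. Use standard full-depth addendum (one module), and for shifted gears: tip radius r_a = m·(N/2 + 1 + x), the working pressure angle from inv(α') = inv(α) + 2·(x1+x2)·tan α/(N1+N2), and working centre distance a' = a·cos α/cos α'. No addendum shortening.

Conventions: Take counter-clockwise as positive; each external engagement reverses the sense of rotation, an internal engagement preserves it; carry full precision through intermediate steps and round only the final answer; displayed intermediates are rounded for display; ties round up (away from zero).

single-mesh involute tooth geometry (60T engaging 63T at module 3.951)
base radii: r_b1 = 110.464893, r_b2 = 115.988138
tip radii: r_a1 = 122.481000, r_a2 = 128.407500
no profile shift: α' = α, a' = a
action lengths: √(r_a1²−r_b1²) = 52.906547, √(r_a2²−r_b2²) = 55.092993
base pitch p_b = π·m·cos α = 11.567857
CR = (52.906547 + 55.092993 − 242.986500·sin 21.25800°)/11.567857 = 1.720316
contact ratio ≈ 1.7203

1.7203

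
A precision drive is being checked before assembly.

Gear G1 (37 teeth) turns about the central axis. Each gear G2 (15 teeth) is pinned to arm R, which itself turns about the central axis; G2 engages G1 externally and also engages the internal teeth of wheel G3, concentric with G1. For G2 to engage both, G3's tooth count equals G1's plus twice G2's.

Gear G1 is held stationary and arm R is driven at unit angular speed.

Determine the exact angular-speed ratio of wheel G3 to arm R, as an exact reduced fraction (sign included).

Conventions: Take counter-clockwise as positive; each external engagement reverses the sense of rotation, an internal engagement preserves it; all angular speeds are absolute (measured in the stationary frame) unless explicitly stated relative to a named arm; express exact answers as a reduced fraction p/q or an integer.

104/67

topology: planetary set — G1 37T / G2 15T / G3 67T, arm = carrier (Willis)
ring teeth: 37 + 2·15 = 67
37(ω_sun−ω_arm) = −67(ω_ring−ω_arm),  ω_sun = 0, ω_arm = 1
ω_ring = 1 − (37/67)(0−1) = 104/67
ω_out/ω_in = 104/67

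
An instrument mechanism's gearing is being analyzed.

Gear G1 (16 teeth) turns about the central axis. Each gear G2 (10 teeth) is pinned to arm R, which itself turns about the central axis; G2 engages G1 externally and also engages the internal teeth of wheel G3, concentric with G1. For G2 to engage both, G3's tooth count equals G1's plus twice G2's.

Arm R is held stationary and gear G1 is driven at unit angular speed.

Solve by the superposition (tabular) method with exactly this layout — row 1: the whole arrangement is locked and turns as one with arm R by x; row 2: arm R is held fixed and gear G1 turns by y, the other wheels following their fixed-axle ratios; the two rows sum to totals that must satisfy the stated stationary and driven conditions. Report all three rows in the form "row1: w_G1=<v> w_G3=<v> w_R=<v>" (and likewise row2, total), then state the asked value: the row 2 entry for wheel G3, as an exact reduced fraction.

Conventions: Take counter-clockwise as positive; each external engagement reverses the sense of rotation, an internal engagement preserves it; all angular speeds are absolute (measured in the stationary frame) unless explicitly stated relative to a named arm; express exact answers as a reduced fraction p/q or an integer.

row1: w_G1=0 w_G3=0 w_R=0
row2: w_G1=1 w_G3=-4/9 w_R=0
total: w_G1=1 w_G3=-4/9 w_R=0
asked value: -4/9

topology: planetary set — G1 16T / G2 10T / G3 36T, arm = carrier (Willis)
row 1 (train locked, turned with arm): all members turn x
row 2 — arm fixed, fixed-axis ratios: sun y, ring −(16/36)·y, arm 0
boundary: total ω_arm = x = 0 and total ω_sun = x + y = 1  ⇒  y = 1, x = 0
row 2 ring = −(16/36)·1 = -4/9
totals (row 1 + row 2): sun 0 + 1 = 1, ring 0 + (-4/9) = -4/9, arm 0 + 0 = 0
asked cell (row2, ring) = -4/9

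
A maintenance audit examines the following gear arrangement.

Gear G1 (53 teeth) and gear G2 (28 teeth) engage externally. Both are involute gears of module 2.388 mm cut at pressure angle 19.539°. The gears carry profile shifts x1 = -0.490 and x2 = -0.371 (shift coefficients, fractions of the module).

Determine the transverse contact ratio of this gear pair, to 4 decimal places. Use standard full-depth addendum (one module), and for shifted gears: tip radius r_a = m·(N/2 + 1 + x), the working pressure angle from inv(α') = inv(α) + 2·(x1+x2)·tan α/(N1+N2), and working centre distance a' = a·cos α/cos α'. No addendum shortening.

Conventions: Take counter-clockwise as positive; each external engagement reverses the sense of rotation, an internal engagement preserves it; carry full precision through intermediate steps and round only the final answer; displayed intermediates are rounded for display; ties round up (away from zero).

2.1224

class = single-mesh tooth geometry [involute pair 53T × 28T, m = 2.388]
base radii: r_b1 = 59.637846, r_b2 = 31.506787
tip radii: r_a1 = 64.499880, r_a2 = 34.934052
inv(α') = inv(19.539°) + 2·(-0.490-0.371)·tan α/(53+28) = 0.00632032  ⇒  α' = 15.13480°
a' = a·cos α / cos α' = 96.7140·cos 19.539°/cos 15.13480° = 94.419654
action lengths: √(r_a1²−r_b1²) = 24.567495, √(r_a2²−r_b2²) = 15.090075
base pitch p_b = π·m·cos α = 7.070106
CR = (24.567495 + 15.090075 − 94.419654·sin 15.13480°)/7.070106 = 2.122380
contact ratio ≈ 2.1224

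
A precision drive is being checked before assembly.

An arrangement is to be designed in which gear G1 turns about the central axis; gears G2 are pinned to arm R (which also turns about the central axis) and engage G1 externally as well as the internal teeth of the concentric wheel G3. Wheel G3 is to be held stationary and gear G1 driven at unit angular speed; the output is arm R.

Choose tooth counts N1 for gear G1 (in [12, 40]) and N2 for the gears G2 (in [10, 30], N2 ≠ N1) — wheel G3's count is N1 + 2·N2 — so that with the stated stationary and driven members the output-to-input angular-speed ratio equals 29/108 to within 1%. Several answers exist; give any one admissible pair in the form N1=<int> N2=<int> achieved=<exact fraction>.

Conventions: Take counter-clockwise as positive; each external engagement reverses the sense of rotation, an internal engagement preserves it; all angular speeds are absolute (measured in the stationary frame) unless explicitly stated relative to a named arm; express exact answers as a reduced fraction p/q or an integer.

N1=29 N2=25 achieved=29/108

design class (target 29/108): planetary set
Willis with ω_ring = 0: ω_arm/ω_sun = N1/(N1+N3); set equal to 29/108  ⇒  N3/N1 = 1/(29/108) − 1 = 79/29
N3 = N1 + 2·N2  ⇒  N2/N1 = (N3/N1 − 1)/2 = (79/29 − 1)/2 = 25/29
smallest multiple with N1 ≥ 12 and N2 ≥ 10: k = 1  ⇒  N1 = 1·29 = 29, N2 = 1·25 = 25 (N1 ≤ 40, N2 ≤ 30, N2 ≠ N1 ✓), N3 = 29 + 2·25 = 79
check: N1/(N1+N3) with N1 = 29, N3 = 79 gives 29/108; |achieved − target| = 0 ≤ 29/10800 ✓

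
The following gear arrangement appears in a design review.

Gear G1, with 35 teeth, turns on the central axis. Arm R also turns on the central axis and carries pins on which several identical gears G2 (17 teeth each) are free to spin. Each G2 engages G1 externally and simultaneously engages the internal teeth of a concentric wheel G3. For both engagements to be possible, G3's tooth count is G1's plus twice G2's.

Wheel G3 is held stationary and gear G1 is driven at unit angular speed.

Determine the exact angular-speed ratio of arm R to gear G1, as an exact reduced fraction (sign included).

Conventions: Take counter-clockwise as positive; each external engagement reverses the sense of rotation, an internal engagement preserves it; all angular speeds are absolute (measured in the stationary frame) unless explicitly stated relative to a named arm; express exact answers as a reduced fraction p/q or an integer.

35/104

recognized (axles ride arm R): planetary set, 35/17/69 teeth
ring teeth: 35 + 2·17 = 69
35(ω_sun−ω_arm) = −69(ω_ring−ω_arm),  ω_ring = 0, ω_sun = 1
35(1−ω_arm) = −69(0−ω_arm)  ⇒  104·ω_arm = 35  ⇒  ω_arm = 35/104
ω_out/ω_in = 35/104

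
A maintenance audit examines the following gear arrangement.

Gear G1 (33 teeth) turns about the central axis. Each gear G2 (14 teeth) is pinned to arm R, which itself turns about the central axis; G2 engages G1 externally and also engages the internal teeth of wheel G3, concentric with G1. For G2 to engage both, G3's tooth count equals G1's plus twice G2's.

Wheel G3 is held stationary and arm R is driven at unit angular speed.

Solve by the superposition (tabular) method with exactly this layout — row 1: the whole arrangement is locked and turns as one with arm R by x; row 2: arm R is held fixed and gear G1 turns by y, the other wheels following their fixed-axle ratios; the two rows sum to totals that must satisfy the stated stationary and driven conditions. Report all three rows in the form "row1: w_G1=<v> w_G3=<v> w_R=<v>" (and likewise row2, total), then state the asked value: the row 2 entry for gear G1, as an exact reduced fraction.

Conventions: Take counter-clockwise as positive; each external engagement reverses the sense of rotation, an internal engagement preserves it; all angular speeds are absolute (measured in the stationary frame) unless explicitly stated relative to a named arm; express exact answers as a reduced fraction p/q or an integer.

class = planetary set [G3 = 33+2·14 = 61; Willis about the carrier]
row 1: whole set turns with the arm by x
row 2 — arm fixed, fixed-axis ratios: sun y, ring −(33/61)·y, arm 0
boundary: total ω_ring = x − (33/61)·y = 0 and total ω_arm = x = 1  ⇒  y = 61/33, x = 1
row 2 ring = −(33/61)·61/33 = -1
totals (row 1 + row 2): sun 1 + 61/33 = 94/33, ring 1 + (-1) = 0, arm 1 + 0 = 1
asked cell (row2, sun) = 61/33

row1: w_G1=1 w_G3=1 w_R=1
row2: w_G1=61/33 w_G3=-1 w_R=0
total: w_G1=94/33 w_G3=0 w_R=1
asked value: 61/33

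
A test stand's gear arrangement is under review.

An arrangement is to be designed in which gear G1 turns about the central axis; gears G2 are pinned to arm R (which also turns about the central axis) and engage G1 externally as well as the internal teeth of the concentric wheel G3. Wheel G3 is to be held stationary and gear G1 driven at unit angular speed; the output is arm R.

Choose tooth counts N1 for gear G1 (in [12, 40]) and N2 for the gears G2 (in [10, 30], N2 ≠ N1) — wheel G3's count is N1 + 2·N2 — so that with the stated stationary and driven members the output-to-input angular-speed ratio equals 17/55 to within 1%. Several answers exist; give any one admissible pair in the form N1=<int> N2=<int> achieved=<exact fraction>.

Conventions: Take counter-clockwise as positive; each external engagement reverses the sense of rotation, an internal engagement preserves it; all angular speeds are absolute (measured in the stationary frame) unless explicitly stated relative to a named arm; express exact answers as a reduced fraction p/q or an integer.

N1=34 N2=21 achieved=17/55

planetary set to be sized for 17/55 (Willis relation)
Willis with ω_ring = 0: ω_arm/ω_sun = N1/(N1+N3); set equal to 17/55  ⇒  N3/N1 = 1/(17/55) − 1 = 38/17
N3 = N1 + 2·N2  ⇒  N2/N1 = (N3/N1 − 1)/2 = (38/17 − 1)/2 = 21/34
smallest multiple with N1 ≥ 12 and N2 ≥ 10: k = 1  ⇒  N1 = 1·34 = 34, N2 = 1·21 = 21 (N1 ≤ 40, N2 ≤ 30, N2 ≠ N1 ✓), N3 = 34 + 2·21 = 76
check: N1/(N1+N3) with N1 = 34, N3 = 76 gives 17/55; |achieved − target| = 0 ≤ 17/5500 ✓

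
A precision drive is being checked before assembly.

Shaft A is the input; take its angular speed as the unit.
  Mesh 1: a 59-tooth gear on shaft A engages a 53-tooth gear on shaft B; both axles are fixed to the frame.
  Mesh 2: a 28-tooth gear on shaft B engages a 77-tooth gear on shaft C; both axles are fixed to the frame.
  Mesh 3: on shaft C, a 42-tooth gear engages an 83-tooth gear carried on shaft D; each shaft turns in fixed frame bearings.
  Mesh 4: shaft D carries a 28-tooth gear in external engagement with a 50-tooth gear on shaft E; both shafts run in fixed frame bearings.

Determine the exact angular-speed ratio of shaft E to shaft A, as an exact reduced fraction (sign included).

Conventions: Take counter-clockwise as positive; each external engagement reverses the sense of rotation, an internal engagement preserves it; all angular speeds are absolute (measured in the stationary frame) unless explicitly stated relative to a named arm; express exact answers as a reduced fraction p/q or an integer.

class = fixed-axis compound train [4 meshes; 4 ratios multiply, 4 sense flips]
mesh 1 [59T→53T]: running ratio 59/53, sense −
mesh 2 [28T→77T]: running ratio 236/583, sense +
mesh 3 [42T→83T]: running ratio 9912/48389, sense −
mesh 4 [28T→50T]: running ratio 138768/1209725, sense +
ω_out/ω_in = 138768/1209725

138768/1209725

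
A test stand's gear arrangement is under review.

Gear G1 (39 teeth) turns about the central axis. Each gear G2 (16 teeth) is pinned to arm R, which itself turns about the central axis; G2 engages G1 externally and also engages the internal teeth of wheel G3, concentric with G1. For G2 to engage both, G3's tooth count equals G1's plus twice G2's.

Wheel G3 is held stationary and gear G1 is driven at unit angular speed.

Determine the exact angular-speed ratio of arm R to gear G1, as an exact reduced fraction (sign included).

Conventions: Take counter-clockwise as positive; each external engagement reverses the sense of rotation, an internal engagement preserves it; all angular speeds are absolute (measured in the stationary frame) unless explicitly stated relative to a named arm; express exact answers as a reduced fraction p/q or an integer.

39/110

topology: planetary set — G1 39T / G2 16T / G3 71T, arm = carrier (Willis)
ring teeth: 39 + 2·16 = 71
39(ω_sun−ω_arm) = −71(ω_ring−ω_arm),  ω_ring = 0, ω_sun = 1
39(1−ω_arm) = −71(0−ω_arm)  ⇒  110·ω_arm = 39  ⇒  ω_arm = 39/110
ω_out/ω_in = 39/110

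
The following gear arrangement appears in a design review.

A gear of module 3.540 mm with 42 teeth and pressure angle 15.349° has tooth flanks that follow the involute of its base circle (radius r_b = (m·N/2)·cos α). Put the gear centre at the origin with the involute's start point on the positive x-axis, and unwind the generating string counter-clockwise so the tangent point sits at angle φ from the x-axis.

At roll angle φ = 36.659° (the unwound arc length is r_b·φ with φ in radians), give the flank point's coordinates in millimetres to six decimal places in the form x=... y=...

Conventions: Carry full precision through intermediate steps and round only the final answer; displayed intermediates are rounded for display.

x=84.894013 y=6.006446

class = single-mesh tooth geometry [base-circle involute, m = 3.540, 42T]
pitch radius r_p = m·N/2 = 3.540·42/2 = 74.340000
base radius r_b = r_p·cos α = 74.340000·cos 15.349° = 71.688396
roll angle φ = 36.659° = 0.63982025 rad
x = r_b·(cos φ + φ·sin φ) = 84.894013
y = r_b·(sin φ − φ·cos φ) = 6.006446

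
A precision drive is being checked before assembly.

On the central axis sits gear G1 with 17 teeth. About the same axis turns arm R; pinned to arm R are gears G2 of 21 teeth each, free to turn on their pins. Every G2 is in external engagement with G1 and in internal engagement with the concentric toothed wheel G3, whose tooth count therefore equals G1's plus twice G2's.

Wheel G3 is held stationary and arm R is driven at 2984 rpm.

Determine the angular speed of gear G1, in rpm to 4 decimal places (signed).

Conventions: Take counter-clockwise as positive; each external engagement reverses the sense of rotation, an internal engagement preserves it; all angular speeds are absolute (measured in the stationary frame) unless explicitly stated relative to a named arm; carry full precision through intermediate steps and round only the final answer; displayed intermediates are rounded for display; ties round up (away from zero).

+13340.2353 rpm

recognized (axles ride arm R): planetary set, 17/21/59 teeth
normalise by the input: solve with ω_arm = 1, then scale by 2984 rpm
ring teeth: 17 + 2·21 = 59
17(ω_sun−ω_arm) = −59(ω_ring−ω_arm),  ω_ring = 0, ω_arm = 1
ω_sun = 1 − (59/17)(0−1) = 76/17
scale: ω_sun = 76/17 × 2984 rpm = +13340.2353 rpm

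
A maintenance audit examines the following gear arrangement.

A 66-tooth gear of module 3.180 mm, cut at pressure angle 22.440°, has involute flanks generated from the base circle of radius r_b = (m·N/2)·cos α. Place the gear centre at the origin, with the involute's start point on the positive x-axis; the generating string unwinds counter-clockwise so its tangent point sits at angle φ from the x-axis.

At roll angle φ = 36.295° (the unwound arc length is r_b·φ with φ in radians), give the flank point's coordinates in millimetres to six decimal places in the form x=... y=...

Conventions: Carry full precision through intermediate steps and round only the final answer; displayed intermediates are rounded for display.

x=114.545585 y=7.893457

single-mesh involute tooth geometry (66T wheel at module 3.180)
pitch radius r_p = m·N/2 = 3.180·66/2 = 104.940000
base radius r_b = r_p·cos α = 104.940000·cos 22.440° = 96.993919
roll angle φ = 36.295° = 0.63346725 rad
x = r_b·(cos φ + φ·sin φ) = 114.545585
y = r_b·(sin φ − φ·cos φ) = 7.893457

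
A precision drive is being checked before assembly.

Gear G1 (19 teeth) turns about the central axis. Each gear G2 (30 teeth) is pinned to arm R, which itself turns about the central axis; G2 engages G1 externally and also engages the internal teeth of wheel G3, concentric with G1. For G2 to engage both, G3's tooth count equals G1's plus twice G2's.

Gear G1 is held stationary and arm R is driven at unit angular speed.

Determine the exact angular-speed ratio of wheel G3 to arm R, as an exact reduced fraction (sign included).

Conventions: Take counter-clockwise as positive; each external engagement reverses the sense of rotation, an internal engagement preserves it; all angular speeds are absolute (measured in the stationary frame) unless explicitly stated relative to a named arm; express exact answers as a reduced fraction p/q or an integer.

98/79

class = planetary set [G3 = 19+2·30 = 79; Willis about the carrier]
ring teeth: 19 + 2·30 = 79
19(ω_sun−ω_arm) = −79(ω_ring−ω_arm),  ω_sun = 0, ω_arm = 1
ω_ring = 1 − (19/79)(0−1) = 98/79
ω_out/ω_in = 98/79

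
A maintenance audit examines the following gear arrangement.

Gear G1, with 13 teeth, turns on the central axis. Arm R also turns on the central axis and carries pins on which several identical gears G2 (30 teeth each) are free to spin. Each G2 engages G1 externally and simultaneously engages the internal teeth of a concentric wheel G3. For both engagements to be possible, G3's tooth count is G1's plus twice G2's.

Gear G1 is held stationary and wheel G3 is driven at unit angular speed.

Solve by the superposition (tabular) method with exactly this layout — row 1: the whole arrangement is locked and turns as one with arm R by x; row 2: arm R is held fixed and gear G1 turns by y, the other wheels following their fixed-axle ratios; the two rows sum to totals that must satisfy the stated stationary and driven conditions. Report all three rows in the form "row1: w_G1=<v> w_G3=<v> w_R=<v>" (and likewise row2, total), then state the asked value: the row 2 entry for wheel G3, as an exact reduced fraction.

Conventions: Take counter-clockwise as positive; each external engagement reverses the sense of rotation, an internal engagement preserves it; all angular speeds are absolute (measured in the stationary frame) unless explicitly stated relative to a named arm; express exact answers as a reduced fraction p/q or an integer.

row1: w_G1=73/86 w_G3=73/86 w_R=73/86
row2: w_G1=-73/86 w_G3=13/86 w_R=0
total: w_G1=0 w_G3=1 w_R=73/86
asked value: 13/86

recognized (axles ride arm R): planetary set, 13/30/73 teeth
superposition row 1 [locked train]: every member turns x
row 2: sun turns y, ring = −(13/73)·y, arm 0
boundary: total ω_sun = x + y = 0 and total ω_ring = x − (13/73)·y = 1  ⇒  y = -73/86, x = 73/86
row 2 ring = −(13/73)·(-73/86) = 13/86
totals (row 1 + row 2): sun 73/86 + (-73/86) = 0, ring 73/86 + 13/86 = 1, arm 73/86 + 0 = 73/86
asked cell (row2, ring) = 13/86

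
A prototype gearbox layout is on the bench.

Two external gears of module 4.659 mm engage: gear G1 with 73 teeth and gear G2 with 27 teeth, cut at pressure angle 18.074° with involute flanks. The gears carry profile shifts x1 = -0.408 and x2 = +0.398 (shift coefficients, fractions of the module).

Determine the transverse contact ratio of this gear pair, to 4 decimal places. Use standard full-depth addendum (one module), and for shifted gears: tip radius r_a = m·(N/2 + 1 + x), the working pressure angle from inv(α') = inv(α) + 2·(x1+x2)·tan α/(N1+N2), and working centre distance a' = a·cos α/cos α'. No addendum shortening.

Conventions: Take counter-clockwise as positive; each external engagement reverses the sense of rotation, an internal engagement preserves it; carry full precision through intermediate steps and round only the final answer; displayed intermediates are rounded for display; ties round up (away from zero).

recognized (one external pair, fixed centres): single-mesh tooth geometry, m = 4.659, N1 = 73, N2 = 27
base radii: r_b1 = 161.662485, r_b2 = 59.792974
tip radii: r_a1 = 172.811628, r_a2 = 69.409782
inv(α') = inv(18.074°) + 2·(-0.408+0.398)·tan α/(73+27) = 0.01083211  ⇒  α' = 18.03881°
a' = a·cos α / cos α' = 232.9500·cos 18.074°/cos 18.03881° = 232.903366
action lengths: √(r_a1²−r_b1²) = 61.066356, √(r_a2²−r_b2²) = 35.249371
base pitch p_b = π·m·cos α = 13.914457
CR = (61.066356 + 35.249371 − 232.903366·sin 18.03881°)/13.914457 = 1.738810
contact ratio ≈ 1.7388

1.7388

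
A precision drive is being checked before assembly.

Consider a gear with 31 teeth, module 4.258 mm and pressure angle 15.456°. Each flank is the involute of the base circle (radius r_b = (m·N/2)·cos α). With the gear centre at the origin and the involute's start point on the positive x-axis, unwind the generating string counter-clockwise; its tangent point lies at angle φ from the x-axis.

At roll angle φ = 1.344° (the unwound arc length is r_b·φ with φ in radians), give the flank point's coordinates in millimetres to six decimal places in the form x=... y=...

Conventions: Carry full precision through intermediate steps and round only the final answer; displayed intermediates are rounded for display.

recognized (one wheel, involute flank): single-mesh tooth geometry, m = 4.258, N = 31
pitch radius r_p = m·N/2 = 4.258·31/2 = 65.999000
base radius r_b = r_p·cos α = 65.999000·cos 15.456° = 63.612172
roll angle φ = 1.344° = 0.02345723 rad
x = r_b·(cos φ + φ·sin φ) = 63.629671
y = r_b·(sin φ − φ·cos φ) = 0.000274

x=63.629671 y=0.000274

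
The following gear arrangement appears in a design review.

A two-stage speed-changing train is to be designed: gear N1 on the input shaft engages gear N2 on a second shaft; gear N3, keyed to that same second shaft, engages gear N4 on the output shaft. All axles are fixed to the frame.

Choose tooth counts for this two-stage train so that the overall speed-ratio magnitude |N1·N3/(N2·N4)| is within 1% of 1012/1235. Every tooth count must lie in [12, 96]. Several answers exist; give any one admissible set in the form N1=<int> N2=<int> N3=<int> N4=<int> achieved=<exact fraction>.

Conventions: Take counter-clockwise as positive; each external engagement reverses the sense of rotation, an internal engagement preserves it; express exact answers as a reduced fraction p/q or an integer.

N1=22 N2=13 N3=46 N4=95 achieved=1012/1235

class = fixed-axis compound train [2-stage, 1012/1235 wanted]
target = 1012/1235 in lowest terms: an exact hit needs N1·N3 = k·1012 and N2·N4 = k·1235 for one integer k, every count in [12, 96]; additionally prefer no 1:1 stage (N1 ≠ N2, N3 ≠ N4)
k = 1: N1·N3 = 1012 = 22·46, N2·N4 = 1235 = 13·95
achieved = 22·46/(13·95) = 1012/1235; |achieved − target| = 0 ≤ 253/30875 ✓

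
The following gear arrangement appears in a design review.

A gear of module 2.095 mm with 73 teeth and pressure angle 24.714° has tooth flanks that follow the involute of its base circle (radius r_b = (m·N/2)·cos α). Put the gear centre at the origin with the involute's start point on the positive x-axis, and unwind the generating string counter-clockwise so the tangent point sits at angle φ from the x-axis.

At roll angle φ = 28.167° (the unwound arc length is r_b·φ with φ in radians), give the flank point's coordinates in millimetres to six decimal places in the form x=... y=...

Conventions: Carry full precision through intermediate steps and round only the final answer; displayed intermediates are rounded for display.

x=77.357036 y=2.685079

topology: single-mesh involute geometry — m = 2.095, N = 73
pitch radius r_p = m·N/2 = 2.095·73/2 = 76.467500
base radius r_b = r_p·cos α = 76.467500·cos 24.714° = 69.463539
roll angle φ = 28.167° = 0.49160689 rad
x = r_b·(cos φ + φ·sin φ) = 77.357036
y = r_b·(sin φ − φ·cos φ) = 2.685079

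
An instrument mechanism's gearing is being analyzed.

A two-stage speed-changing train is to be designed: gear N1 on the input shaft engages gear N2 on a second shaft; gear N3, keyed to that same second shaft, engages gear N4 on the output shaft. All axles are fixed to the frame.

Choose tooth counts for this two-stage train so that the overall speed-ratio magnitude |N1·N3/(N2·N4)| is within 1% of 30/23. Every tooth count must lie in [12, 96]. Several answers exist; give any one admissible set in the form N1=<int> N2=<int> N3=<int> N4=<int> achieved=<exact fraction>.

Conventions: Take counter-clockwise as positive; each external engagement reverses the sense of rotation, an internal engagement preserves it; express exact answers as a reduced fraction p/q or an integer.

topology: fixed-axis compound train — 2 stages, target 30/23
target = 30/23 in lowest terms: an exact hit needs N1·N3 = k·30 and N2·N4 = k·23 for one integer k, every count in [12, 96]; additionally prefer no 1:1 stage (N1 ≠ N2, N3 ≠ N4)
k = 1…11: no 1:1-free in-range split of k·30 and k·23 into factor pairs; take k = 12
k = 12: N1·N3 = 360 = 12·30, N2·N4 = 276 = 23·12
achieved = 12·30/(23·12) = 30/23; |achieved − target| = 0 ≤ 3/230 ✓

N1=12 N2=23 N3=30 N4=12 achieved=30/23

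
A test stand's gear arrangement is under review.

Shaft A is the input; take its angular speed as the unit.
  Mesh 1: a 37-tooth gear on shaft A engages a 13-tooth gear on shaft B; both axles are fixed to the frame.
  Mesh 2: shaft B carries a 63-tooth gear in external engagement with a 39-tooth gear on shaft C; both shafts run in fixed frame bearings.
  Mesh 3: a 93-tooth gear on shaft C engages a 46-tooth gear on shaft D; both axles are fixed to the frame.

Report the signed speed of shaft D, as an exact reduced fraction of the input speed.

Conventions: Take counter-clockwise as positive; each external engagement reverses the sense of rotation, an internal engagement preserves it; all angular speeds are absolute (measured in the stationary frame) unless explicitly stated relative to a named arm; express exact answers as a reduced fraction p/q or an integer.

3-mesh fixed-axis compound train (all bearings frame-fixed)
mesh 1 [37T→13T]: |ω|/ω_in = 1×37/13 = 37/13, sense flips to −
mesh 2 [63T→39T]: |ω|/ω_in = (37/13)×63/39 = 777/169, sense flips to +
mesh 3 [93T→46T]: |ω|/ω_in = (777/169)×93/46 = 72261/7774, sense flips to −
signed output speed (× input speed) = -72261/7774

-72261/7774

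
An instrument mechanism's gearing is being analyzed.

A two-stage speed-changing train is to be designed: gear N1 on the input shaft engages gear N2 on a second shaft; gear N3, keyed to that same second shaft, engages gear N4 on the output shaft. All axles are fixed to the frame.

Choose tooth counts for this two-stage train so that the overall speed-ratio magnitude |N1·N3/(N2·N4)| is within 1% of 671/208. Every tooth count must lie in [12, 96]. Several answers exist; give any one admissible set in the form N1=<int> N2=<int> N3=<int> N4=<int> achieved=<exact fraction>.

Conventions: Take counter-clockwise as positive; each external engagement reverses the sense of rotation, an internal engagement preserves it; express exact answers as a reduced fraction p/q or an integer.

class = fixed-axis compound train [2-stage, 671/208 wanted]
target = 671/208 in lowest terms: an exact hit needs N1·N3 = k·671 and N2·N4 = k·208 for one integer k, every count in [12, 96]; additionally prefer no 1:1 stage (N1 ≠ N2, N3 ≠ N4)
k = 1: no 1:1-free in-range split of k·671 and k·208 into factor pairs; take k = 2
k = 2: N1·N3 = 1342 = 22·61, N2·N4 = 416 = 13·32
achieved = 22·61/(13·32) = 671/208; |achieved − target| = 0 ≤ 671/20800 ✓

N1=22 N2=13 N3=61 N4=32 achieved=671/208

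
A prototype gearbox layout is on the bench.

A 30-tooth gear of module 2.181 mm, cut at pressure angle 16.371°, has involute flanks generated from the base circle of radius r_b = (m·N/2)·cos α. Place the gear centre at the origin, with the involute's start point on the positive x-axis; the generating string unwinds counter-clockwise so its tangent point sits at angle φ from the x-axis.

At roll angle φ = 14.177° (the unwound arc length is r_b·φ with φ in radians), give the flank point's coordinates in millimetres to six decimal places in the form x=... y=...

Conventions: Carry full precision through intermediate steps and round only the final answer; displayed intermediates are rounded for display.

recognized (one wheel, involute flank): single-mesh tooth geometry, m = 2.181, N = 30
pitch radius r_p = m·N/2 = 2.181·30/2 = 32.715000
base radius r_b = r_p·cos α = 32.715000·cos 16.371° = 31.388628
roll angle φ = 14.177° = 0.24743533 rad
x = r_b·(cos φ + φ·sin φ) = 32.334843
y = r_b·(sin φ − φ·cos φ) = 0.157534

x=32.334843 y=0.157534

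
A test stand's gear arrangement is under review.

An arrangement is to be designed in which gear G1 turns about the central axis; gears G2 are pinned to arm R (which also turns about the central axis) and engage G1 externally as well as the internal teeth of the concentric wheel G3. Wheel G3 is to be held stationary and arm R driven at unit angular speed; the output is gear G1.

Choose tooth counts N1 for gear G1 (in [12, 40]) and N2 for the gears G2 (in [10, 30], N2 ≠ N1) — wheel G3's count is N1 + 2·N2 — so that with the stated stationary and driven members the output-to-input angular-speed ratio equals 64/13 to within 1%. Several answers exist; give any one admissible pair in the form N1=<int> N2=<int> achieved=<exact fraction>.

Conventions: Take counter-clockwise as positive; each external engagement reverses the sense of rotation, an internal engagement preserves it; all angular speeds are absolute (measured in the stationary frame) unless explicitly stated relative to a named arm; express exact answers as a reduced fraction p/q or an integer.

planetary set to be sized for 64/13 (Willis relation)
Willis with ω_ring = 0: ω_sun/ω_arm = (N1+N3)/N1; set equal to 64/13  ⇒  N3/N1 = 64/13 − 1 = 51/13
N3 = N1 + 2·N2  ⇒  N2/N1 = (N3/N1 − 1)/2 = (51/13 − 1)/2 = 19/13
smallest multiple with N1 ≥ 12 and N2 ≥ 10: k = 1  ⇒  N1 = 1·13 = 13, N2 = 1·19 = 19 (N1 ≤ 40, N2 ≤ 30, N2 ≠ N1 ✓), N3 = 13 + 2·19 = 51
check: (N1+N3)/N1 with N1 = 13, N3 = 51 gives 64/13; |achieved − target| = 0 ≤ 16/325 ✓

N1=13 N2=19 achieved=64/13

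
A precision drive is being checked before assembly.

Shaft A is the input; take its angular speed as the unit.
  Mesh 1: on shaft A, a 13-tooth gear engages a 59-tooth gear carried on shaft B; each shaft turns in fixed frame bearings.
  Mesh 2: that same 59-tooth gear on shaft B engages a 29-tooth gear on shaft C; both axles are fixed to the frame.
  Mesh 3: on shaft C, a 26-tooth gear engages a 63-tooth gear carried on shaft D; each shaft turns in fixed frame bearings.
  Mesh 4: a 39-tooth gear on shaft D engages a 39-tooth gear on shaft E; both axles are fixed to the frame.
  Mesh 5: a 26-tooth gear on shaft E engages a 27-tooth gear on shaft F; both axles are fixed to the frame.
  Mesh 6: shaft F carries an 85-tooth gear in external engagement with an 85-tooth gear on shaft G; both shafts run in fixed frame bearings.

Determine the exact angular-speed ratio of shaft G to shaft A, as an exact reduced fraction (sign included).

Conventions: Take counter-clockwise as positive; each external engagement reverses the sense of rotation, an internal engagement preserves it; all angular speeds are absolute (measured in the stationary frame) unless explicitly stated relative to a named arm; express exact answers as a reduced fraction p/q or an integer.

class = fixed-axis compound train [6 meshes; 6 ratios multiply, 6 sense flips]
mesh 1 [13T→59T]: running ratio 13/59, sense −
mesh 2 [59T→29T]: running ratio 13/29, sense +
mesh 3 [26T→63T]: running ratio 338/1827, sense −
mesh 4 [39T→39T]: running ratio 338/1827, sense +
mesh 5 [26T→27T]: running ratio 8788/49329, sense −
mesh 6 [85T→85T]: running ratio 8788/49329, sense +
ω_out/ω_in = 8788/49329

8788/49329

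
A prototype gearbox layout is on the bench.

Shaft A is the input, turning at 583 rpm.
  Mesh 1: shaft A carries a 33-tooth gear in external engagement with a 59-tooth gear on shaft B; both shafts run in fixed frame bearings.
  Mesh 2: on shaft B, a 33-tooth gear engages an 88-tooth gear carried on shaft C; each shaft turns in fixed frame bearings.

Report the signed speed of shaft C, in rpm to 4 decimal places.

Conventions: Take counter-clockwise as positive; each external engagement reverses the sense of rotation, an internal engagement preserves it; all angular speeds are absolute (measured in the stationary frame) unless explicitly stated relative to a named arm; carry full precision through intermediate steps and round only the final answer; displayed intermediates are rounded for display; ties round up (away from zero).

topology: fixed-axis compound train — 2 meshes, A→C
mesh 1 [33T→59T]: ω = 583.0000×33/59 = 326.0847 rpm, sense flips to −
mesh 2 [33T→88T]: ω = 326.0847×33/88 = 122.2818 rpm, sense flips to +
signed output speed = +122.2818 rpm

+122.2818 rpm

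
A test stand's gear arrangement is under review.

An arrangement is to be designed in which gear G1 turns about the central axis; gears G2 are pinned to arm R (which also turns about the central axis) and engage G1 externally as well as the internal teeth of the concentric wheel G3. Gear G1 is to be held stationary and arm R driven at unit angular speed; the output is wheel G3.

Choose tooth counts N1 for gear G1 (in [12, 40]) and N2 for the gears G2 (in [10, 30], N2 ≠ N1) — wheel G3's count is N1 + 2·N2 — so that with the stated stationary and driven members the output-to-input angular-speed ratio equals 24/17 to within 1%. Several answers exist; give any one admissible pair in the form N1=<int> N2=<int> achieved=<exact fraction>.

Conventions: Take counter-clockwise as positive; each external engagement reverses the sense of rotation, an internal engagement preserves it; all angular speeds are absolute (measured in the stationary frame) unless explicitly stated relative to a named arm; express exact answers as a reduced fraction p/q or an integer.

design class (target 24/17): planetary set
Willis with ω_sun = 0: ω_ring/ω_arm = (N1+N3)/N3; set equal to 24/17  ⇒  N3/N1 = 1/(24/17 − 1) = 17/7
N3 = N1 + 2·N2  ⇒  N2/N1 = (N3/N1 − 1)/2 = (17/7 − 1)/2 = 5/7
smallest multiple with N1 ≥ 12 and N2 ≥ 10: k = 2  ⇒  N1 = 2·7 = 14, N2 = 2·5 = 10 (N1 ≤ 40, N2 ≤ 30, N2 ≠ N1 ✓), N3 = 14 + 2·10 = 34
check: (N1+N3)/N3 with N1 = 14, N3 = 34 gives 24/17; |achieved − target| = 0 ≤ 6/425 ✓

N1=14 N2=10 achieved=24/17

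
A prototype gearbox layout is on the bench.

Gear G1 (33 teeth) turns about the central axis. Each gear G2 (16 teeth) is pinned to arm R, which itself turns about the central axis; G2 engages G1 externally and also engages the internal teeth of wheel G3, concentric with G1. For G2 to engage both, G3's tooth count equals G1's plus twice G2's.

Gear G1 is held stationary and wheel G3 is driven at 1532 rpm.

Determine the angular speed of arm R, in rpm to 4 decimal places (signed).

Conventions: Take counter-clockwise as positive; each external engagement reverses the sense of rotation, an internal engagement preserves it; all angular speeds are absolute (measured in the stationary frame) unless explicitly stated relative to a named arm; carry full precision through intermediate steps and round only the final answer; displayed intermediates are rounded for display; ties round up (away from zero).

recognized (axles ride arm R): planetary set, 33/16/65 teeth
normalise by the input: solve with ω_ring = 1, then scale by 1532 rpm
ring teeth: 33 + 2·16 = 65
33(ω_sun−ω_arm) = −65(ω_ring−ω_arm),  ω_sun = 0, ω_ring = 1
33(0−ω_arm) = −65(1−ω_arm)  ⇒  98·ω_arm = 65  ⇒  ω_arm = 65/98
scale: ω_arm = 65/98 × 1532 rpm = +1016.1224 rpm

+1016.1224 rpm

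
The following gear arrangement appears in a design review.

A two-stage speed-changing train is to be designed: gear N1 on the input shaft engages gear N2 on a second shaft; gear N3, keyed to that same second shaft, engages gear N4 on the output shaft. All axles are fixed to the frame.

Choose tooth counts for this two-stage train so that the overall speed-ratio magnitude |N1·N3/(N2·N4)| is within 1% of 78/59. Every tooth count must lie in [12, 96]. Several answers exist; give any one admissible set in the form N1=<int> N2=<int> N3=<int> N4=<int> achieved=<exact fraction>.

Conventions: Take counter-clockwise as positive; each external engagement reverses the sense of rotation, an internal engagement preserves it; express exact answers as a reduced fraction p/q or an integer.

design class (target 78/59): fixed-axis compound train
target = 78/59 in lowest terms: an exact hit needs N1·N3 = k·78 and N2·N4 = k·59 for one integer k, every count in [12, 96]; additionally prefer no 1:1 stage (N1 ≠ N2, N3 ≠ N4)
k = 1…11: no 1:1-free in-range split of k·78 and k·59 into factor pairs; take k = 12
k = 12: N1·N3 = 936 = 12·78, N2·N4 = 708 = 59·12
achieved = 12·78/(59·12) = 78/59; |achieved − target| = 0 ≤ 39/2950 ✓

N1=12 N2=59 N3=78 N4=12 achieved=78/59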